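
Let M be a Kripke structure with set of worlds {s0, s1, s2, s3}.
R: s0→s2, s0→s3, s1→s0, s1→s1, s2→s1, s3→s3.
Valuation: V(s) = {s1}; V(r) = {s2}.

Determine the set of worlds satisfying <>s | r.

s1, s2

Recall that <>ψ holds at a world iff ψ holds at some accessible world.
Let φ = <>s | r. Evaluate φ at each world:
  s0 (successors {s2, s3}): φ is false.
  s1 (successors {s0, s1}): φ is true.
  s2 (successors {s1}): φ is true.
  s3 (successors {s3}): φ is false.
For instance, at s1:
  At s1: <>s is true, r is false, so <>s | r is true.
    At s1: <>s requires s at some successor in {s0, s1}.
      s holds at s1, so <>s is true at s1.
Satisfying worlds: {s1, s2}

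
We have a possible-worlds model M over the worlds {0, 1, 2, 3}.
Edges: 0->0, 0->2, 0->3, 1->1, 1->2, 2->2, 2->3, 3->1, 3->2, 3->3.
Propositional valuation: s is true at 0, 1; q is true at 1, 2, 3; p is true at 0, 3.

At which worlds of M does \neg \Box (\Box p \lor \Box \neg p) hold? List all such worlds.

Recall that \Box ψ holds at a world iff ψ holds at every accessible world, and \Diamond ψ holds iff ψ holds at some accessible world.
Let φ = \neg \Box (\Box p \lor \Box \neg p). Evaluate φ at each world:
  0 (successors {0, 2, 3}): φ is true.
  1 (successors {1, 2}): φ is true.
  2 (successors {2, 3}): φ is true.
  3 (successors {1, 2, 3}): φ is true.
For instance, at 1:
  At 1: \Box (\Box p \lor \Box \neg p) is false, so \neg \Box (\Box p \lor \Box \neg p) is true.
    At 1: \Box (\Box p \lor \Box \neg p) requires \Box p \lor \Box \neg p at every successor {1, 2}.
      \Box p \lor \Box \neg p fails at 2, so \Box (\Box p \lor \Box \neg p) is false at 1.
Satisfying worlds: {0, 1, 2, 3}

0, 1, 2, 3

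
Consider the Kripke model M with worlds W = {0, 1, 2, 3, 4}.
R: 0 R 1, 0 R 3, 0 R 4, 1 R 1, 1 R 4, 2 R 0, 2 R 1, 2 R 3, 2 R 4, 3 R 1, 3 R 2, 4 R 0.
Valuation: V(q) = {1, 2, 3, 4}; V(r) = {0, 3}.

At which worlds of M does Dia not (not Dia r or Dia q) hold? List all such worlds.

Let φ = Dia not (not Dia r or Dia q). Evaluate φ at each world:
  0 (successors {1, 3, 4}): φ is true.
  1 (successors {1, 4}): φ is true.
  2 (successors {0, 1, 3, 4}): φ is true.
  3 (successors {1, 2}): φ is false.
  4 (successors {0}): φ is false.
For instance, at 3:
  At 3: Dia not (not Dia r or Dia q) requires not (not Dia r or Dia q) at some successor in {1, 2}.
    At 1: not (not Dia r or Dia q) is false.
    At 2: not (not Dia r or Dia q) is false.
  So Dia not (not Dia r or Dia q) is false at 3.
Satisfying worlds: {0, 1, 2}

0, 1, 2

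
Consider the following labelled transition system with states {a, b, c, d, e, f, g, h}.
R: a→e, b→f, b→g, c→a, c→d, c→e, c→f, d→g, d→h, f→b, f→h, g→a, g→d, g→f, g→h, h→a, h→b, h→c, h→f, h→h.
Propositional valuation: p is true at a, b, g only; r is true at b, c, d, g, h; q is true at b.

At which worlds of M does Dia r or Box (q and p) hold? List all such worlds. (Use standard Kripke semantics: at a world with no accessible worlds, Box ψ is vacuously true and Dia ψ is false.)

b, c, d, e, f, g, h

Recall that Box ψ holds at a world iff ψ holds at every accessible world, and Dia ψ holds iff ψ holds at some accessible world.
Let φ = Dia r or Box (q and p). Evaluate φ at each world:
  a (successors {e}): φ is false.
  b (successors {f, g}): φ is true.
  c (successors {a, d, e, f}): φ is true.
  d (successors {g, h}): φ is true.
  e (successors ∅): φ is true.
  f (successors {b, h}): φ is true.
  g (successors {a, d, f, h}): φ is true.
  h (successors {a, b, c, f, h}): φ is true.
For instance, at a:
  At a: Dia r is false, Box (q and p) is false, so Dia r or Box (q and p) is false.
    At a: Dia r requires r at some successor in {e}.
      At e: r is false.
    So Dia r is false at a.
    At a: Box (q and p) requires q and p at every successor {e}.
      q and p fails at e, so Box (q and p) is false at a.
Satisfying worlds: {b, c, d, e, f, g, h}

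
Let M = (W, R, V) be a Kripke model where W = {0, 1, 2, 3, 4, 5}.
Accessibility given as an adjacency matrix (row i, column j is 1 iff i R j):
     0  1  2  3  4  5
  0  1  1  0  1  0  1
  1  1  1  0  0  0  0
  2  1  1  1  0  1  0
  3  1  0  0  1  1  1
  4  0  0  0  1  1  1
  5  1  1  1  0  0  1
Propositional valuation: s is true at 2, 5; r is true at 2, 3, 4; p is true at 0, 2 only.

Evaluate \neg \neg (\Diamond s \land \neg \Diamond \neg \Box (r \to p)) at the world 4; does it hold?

No

At 4: \neg (\Diamond s \land \neg \Diamond \neg \Box (r \to p)) is true, so \neg \neg (\Diamond s \land \neg \Diamond \neg \Box (r \to p)) is false.
  At 4: \Diamond s \land \neg \Diamond \neg \Box (r \to p) is false, so \neg (\Diamond s \land \neg \Diamond \neg \Box (r \to p)) is true.
    At 4: \Diamond s is true, \neg \Diamond \neg \Box (r \to p) is false, so \Diamond s \land \neg \Diamond \neg \Box (r \to p) is false.
      At 4: \Diamond s requires s at some successor in {3, 4, 5}.
        s holds at 5, so \Diamond s is true at 4.
      At 4: \Diamond \neg \Box (r \to p) is true, so \neg \Diamond \neg \Box (r \to p) is false.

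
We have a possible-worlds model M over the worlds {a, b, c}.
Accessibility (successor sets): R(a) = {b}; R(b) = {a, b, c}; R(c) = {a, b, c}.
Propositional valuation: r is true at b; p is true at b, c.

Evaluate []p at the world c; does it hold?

At c: []p requires p at every successor {a, b, c}.
  p fails at a, so []p is false at c.

No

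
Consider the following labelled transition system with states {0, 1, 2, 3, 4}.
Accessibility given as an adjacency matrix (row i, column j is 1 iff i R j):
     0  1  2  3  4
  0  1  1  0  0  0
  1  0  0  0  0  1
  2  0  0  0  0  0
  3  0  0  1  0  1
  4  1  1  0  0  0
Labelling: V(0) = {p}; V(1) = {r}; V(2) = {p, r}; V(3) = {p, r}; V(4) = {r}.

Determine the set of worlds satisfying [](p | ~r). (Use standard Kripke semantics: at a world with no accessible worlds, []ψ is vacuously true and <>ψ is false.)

2

Let φ = [](p | ~r). Evaluate φ at each world:
  0 (successors {0, 1}): φ is false.
  1 (successors {4}): φ is false.
  2 (successors ∅): φ is true.
  3 (successors {2, 4}): φ is false.
  4 (successors {0, 1}): φ is false.
For instance, at 1:
  At 1: [](p | ~r) requires p | ~r at every successor {4}.
    p | ~r fails at 4, so [](p | ~r) is false at 1.
Satisfying worlds: {2}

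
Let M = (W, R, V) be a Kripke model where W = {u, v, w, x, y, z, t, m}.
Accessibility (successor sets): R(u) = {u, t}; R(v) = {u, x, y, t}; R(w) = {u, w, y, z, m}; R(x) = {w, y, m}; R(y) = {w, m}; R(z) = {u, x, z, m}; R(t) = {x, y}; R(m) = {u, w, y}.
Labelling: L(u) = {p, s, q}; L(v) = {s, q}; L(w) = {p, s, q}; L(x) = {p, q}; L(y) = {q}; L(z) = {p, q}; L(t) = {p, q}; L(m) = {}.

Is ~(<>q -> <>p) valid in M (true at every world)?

Let φ = ~(<>q -> <>p). Evaluate φ at each world:
  u (successors {u, t}): φ is false.
  v (successors {u, x, y, t}): φ is false.
  w (successors {u, w, y, z, m}): φ is false.
  x (successors {w, y, m}): φ is false.
  y (successors {w, m}): φ is false.
  z (successors {u, x, z, m}): φ is false.
  t (successors {x, y}): φ is false.
  m (successors {u, w, y}): φ is false.
Detail at u (counterexample):
  At u: <>q -> <>p is true, so ~(<>q -> <>p) is false.
    At u: <>q is true, <>p is true, so <>q -> <>p is true.
      At u: <>q requires q at some successor in {u, t}.
        q holds at u, so <>q is true at u.
      At u: <>p requires p at some successor in {u, t}.
        p holds at u, so <>p is true at u.

No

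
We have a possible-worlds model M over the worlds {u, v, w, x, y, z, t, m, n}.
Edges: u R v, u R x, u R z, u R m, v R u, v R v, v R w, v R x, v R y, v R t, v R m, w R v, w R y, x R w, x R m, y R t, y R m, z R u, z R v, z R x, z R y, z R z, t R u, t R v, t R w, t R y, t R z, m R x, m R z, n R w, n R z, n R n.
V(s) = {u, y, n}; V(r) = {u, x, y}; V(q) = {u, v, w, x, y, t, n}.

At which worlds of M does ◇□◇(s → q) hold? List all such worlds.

Recall that □ψ holds at a world iff ψ holds at every accessible world, and ◇ψ holds iff ψ holds at some accessible world.
Let φ = ◇□◇(s → q). Evaluate φ at each world:
  u (successors {v, x, z, m}): φ is true.
  v (successors {u, v, w, x, y, t, m}): φ is true.
  w (successors {v, y}): φ is true.
  x (successors {w, m}): φ is true.
  y (successors {t, m}): φ is true.
  z (successors {u, v, x, y, z}): φ is true.
  t (successors {u, v, w, y, z}): φ is true.
  m (successors {x, z}): φ is true.
  n (successors {w, z, n}): φ is true.
For instance, at x:
  At x: ◇□◇(s → q) requires □◇(s → q) at some successor in {w, m}.
    □◇(s → q) holds at w, so ◇□◇(s → q) is true at x.
      At w: □◇(s → q) requires ◇(s → q) at every successor {v, y}.
        At v: ◇(s → q) is true.
        At y: ◇(s → q) is true.
      So □◇(s → q) is true at w.
Satisfying worlds: {u, v, w, x, y, z, t, m, n}

u, v, w, x, y, z, t, m, n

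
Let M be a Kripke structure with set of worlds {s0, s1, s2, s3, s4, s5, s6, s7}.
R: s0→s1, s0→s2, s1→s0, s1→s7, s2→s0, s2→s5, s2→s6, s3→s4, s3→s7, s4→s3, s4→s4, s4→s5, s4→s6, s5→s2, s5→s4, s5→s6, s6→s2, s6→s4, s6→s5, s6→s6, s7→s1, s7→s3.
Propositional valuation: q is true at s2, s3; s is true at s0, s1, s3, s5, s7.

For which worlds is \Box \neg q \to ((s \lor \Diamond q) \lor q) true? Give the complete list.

Let φ = \Box \neg q \to ((s \lor \Diamond q) \lor q). Evaluate φ at each world:
  s0 (successors {s1, s2}): φ is true.
  s1 (successors {s0, s7}): φ is true.
  s2 (successors {s0, s5, s6}): φ is true.
  s3 (successors {s4, s7}): φ is true.
  s4 (successors {s3, s4, s5, s6}): φ is true.
  s5 (successors {s2, s4, s6}): φ is true.
  s6 (successors {s2, s4, s5, s6}): φ is true.
  s7 (successors {s1, s3}): φ is true.
For instance, at s5:
  At s5: \Box \neg q is false, (s \lor \Diamond q) \lor q is true, so \Box \neg q \to ((s \lor \Diamond q) \lor q) is true.
    At s5: \Box \neg q requires \neg q at every successor {s2, s4, s6}.
      \neg q fails at s2, so \Box \neg q is false at s5.
    At s5: s \lor \Diamond q is true, q is false, so (s \lor \Diamond q) \lor q is true.
      At s5: s is true, \Diamond q is true, so s \lor \Diamond q is true.
Satisfying worlds: {s0, s1, s2, s3, s4, s5, s6, s7}

s0, s1, s2, s3, s4, s5, s6, s7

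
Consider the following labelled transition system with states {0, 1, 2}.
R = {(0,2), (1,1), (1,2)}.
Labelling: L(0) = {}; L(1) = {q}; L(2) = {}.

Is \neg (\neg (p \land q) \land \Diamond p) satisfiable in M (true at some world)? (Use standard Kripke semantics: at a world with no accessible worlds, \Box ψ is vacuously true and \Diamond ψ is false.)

Yes

Let φ = \neg (\neg (p \land q) \land \Diamond p). Evaluate φ at each world:
  0 (successors {2}): φ is true.
  1 (successors {1, 2}): φ is true.
  2 (successors ∅): φ is true.
Detail at 0 (witness):
  At 0: \neg (p \land q) \land \Diamond p is false, so \neg (\neg (p \land q) \land \Diamond p) is true.
    At 0: \neg (p \land q) is true, \Diamond p is false, so \neg (p \land q) \land \Diamond p is false.
      At 0: \Diamond p requires p at some successor in {2}.
        At 2: p is false.
      So \Diamond p is false at 0.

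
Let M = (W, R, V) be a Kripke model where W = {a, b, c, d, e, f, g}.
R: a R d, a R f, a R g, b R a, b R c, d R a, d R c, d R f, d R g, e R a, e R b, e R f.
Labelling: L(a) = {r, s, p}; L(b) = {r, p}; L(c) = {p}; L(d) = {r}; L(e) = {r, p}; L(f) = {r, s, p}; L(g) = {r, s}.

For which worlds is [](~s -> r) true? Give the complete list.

a, c, e, f, g

Let φ = [](~s -> r). Evaluate φ at each world:
  a (successors {d, f, g}): φ is true.
  b (successors {a, c}): φ is false.
  c (successors ∅): φ is true.
  d (successors {a, c, f, g}): φ is false.
  e (successors {a, b, f}): φ is true.
  f (successors ∅): φ is true.
  g (successors ∅): φ is true.
For instance, at b:
  At b: [](~s -> r) requires ~s -> r at every successor {a, c}.
    ~s -> r fails at c, so [](~s -> r) is false at b.
Satisfying worlds: {a, c, e, f, g}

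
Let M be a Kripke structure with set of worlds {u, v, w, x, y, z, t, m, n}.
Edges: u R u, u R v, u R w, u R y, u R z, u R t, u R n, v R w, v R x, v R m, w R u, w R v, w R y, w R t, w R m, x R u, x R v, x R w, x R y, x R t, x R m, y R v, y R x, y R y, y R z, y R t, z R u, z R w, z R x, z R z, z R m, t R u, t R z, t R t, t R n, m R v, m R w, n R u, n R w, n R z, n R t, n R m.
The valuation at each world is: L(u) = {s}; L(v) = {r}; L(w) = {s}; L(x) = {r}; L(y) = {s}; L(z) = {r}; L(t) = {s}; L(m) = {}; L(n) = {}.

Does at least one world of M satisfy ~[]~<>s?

Yes

Let φ = ~[]~<>s. Evaluate φ at each world:
  u (successors {u, v, w, y, z, t, n}): φ is true.
  v (successors {w, x, m}): φ is true.
  w (successors {u, v, y, t, m}): φ is true.
  x (successors {u, v, w, y, t, m}): φ is true.
  y (successors {v, x, y, z, t}): φ is true.
  z (successors {u, w, x, z, m}): φ is true.
  t (successors {u, z, t, n}): φ is true.
  m (successors {v, w}): φ is true.
  n (successors {u, w, z, t, m}): φ is true.
Detail at u (witness):
  At u: []~<>s is false, so ~[]~<>s is true.
    At u: []~<>s requires ~<>s at every successor {u, v, w, y, z, t, n}.
      ~<>s fails at u, so []~<>s is false at u.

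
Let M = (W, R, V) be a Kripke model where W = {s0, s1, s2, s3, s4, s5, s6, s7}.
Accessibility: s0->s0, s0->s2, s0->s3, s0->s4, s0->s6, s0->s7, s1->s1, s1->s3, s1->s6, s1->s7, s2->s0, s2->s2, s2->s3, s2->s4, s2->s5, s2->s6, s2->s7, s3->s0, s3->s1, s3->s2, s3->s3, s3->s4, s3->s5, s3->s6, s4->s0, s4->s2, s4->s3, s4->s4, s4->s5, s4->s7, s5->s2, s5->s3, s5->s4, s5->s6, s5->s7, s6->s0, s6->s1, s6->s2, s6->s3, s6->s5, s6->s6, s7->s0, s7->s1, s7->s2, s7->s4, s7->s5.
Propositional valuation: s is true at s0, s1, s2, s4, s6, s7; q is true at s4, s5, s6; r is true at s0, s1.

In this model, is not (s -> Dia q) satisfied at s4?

No

At s4: s -> Dia q is true, so not (s -> Dia q) is false.
  At s4: s is true, Dia q is true, so s -> Dia q is true.
    At s4: Dia q requires q at some successor in {s0, s2, s3, s4, s5, s7}.
      q holds at s4, so Dia q is true at s4.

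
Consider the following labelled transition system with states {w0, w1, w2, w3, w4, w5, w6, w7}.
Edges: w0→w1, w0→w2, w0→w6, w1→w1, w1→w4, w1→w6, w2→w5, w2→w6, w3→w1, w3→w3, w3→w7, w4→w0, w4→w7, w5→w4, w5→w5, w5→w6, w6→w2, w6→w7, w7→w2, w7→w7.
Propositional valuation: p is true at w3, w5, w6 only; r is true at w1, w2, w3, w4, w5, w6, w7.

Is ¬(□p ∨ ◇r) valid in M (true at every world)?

Let φ = ¬(□p ∨ ◇r). Evaluate φ at each world:
  w0 (successors {w1, w2, w6}): φ is false.
  w1 (successors {w1, w4, w6}): φ is false.
  w2 (successors {w5, w6}): φ is false.
  w3 (successors {w1, w3, w7}): φ is false.
  w4 (successors {w0, w7}): φ is false.
  w5 (successors {w4, w5, w6}): φ is false.
  w6 (successors {w2, w7}): φ is false.
  w7 (successors {w2, w7}): φ is false.
Detail at w0 (counterexample):
  At w0: □p ∨ ◇r is true, so ¬(□p ∨ ◇r) is false.
    At w0: □p is false, ◇r is true, so □p ∨ ◇r is true.
      At w0: □p requires p at every successor {w1, w2, w6}.
        p fails at w1, so □p is false at w0.
      At w0: ◇r requires r at some successor in {w1, w2, w6}.
        r holds at w1, so ◇r is true at w0.

No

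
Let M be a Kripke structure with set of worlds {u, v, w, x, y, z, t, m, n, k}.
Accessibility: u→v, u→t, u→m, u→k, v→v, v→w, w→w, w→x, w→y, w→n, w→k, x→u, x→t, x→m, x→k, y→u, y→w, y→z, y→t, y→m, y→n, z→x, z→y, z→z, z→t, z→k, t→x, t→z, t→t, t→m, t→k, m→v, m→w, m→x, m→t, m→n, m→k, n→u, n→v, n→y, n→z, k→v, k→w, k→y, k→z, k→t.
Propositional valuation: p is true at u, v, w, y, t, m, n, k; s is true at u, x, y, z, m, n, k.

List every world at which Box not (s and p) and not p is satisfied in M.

none

Let φ = Box not (s and p) and not p. Evaluate φ at each world:
  u (successors {v, t, m, k}): φ is false.
  v (successors {v, w}): φ is false.
  w (successors {w, x, y, n, k}): φ is false.
  x (successors {u, t, m, k}): φ is false.
  y (successors {u, w, z, t, m, n}): φ is false.
  z (successors {x, y, z, t, k}): φ is false.
  t (successors {x, z, t, m, k}): φ is false.
  m (successors {v, w, x, t, n, k}): φ is false.
  n (successors {u, v, y, z}): φ is false.
  k (successors {v, w, y, z, t}): φ is false.
For instance, at m:
  At m: Box not (s and p) is false, not p is false, so Box not (s and p) and not p is false.
    At m: Box not (s and p) requires not (s and p) at every successor {v, w, x, t, n, k}.
      not (s and p) fails at n, so Box not (s and p) is false at m.
Satisfying worlds: none.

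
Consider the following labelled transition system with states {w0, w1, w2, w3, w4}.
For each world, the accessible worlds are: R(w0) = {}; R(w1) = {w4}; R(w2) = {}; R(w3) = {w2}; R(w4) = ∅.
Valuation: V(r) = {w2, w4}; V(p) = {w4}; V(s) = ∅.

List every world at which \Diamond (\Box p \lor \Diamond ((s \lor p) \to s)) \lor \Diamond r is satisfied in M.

w1, w3

Recall that \Box ψ holds at a world iff ψ holds at every accessible world, and \Diamond ψ holds iff ψ holds at some accessible world.
Let φ = \Diamond (\Box p \lor \Diamond ((s \lor p) \to s)) \lor \Diamond r. Evaluate φ at each world:
  w0 (successors ∅): φ is false.
  w1 (successors {w4}): φ is true.
  w2 (successors ∅): φ is false.
  w3 (successors {w2}): φ is true.
  w4 (successors ∅): φ is false.
For instance, at w1:
  At w1: \Diamond (\Box p \lor \Diamond ((s \lor p) \to s)) is true, \Diamond r is true, so \Diamond (\Box p \lor \Diamond ((s \lor p) \to s)) \lor \Diamond r is true.
    At w1: \Diamond (\Box p \lor \Diamond ((s \lor p) \to s)) requires \Box p \lor \Diamond ((s \lor p) \to s) at some successor in {w4}.
      \Box p \lor \Diamond ((s \lor p) \to s) holds at w4, so \Diamond (\Box p \lor \Diamond ((s \lor p) \to s)) is true at w1.
    At w1: \Diamond r requires r at some successor in {w4}.
      r holds at w4, so \Diamond r is true at w1.
Satisfying worlds: {w1, w3}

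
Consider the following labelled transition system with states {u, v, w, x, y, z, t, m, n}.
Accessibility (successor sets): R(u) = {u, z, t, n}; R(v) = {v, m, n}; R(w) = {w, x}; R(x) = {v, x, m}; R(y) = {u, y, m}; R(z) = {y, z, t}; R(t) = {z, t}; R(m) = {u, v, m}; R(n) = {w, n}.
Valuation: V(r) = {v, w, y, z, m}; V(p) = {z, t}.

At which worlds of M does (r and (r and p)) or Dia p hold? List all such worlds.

u, z, t

Recall that Dia ψ holds at a world iff ψ holds at some accessible world.
Let φ = (r and (r and p)) or Dia p. Evaluate φ at each world:
  u (successors {u, z, t, n}): φ is true.
  v (successors {v, m, n}): φ is false.
  w (successors {w, x}): φ is false.
  x (successors {v, x, m}): φ is false.
  y (successors {u, y, m}): φ is false.
  z (successors {y, z, t}): φ is true.
  t (successors {z, t}): φ is true.
  m (successors {u, v, m}): φ is false.
  n (successors {w, n}): φ is false.
For instance, at u:
  At u: r and (r and p) is false, Dia p is true, so (r and (r and p)) or Dia p is true.
    At u: Dia p requires p at some successor in {u, z, t, n}.
      p holds at z, so Dia p is true at u.
Satisfying worlds: {u, z, t}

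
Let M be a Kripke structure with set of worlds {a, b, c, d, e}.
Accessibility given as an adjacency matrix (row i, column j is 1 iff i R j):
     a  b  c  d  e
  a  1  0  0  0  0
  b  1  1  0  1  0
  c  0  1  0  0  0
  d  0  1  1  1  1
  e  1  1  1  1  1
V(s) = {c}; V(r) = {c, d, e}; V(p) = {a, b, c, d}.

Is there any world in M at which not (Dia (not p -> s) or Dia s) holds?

No

Let φ = not (Dia (not p -> s) or Dia s). Evaluate φ at each world:
  a (successors {a}): φ is false.
  b (successors {a, b, d}): φ is false.
  c (successors {b}): φ is false.
  d (successors {b, c, d, e}): φ is false.
  e (successors {a, b, c, d, e}): φ is false.
For instance, at d:
  At d: Dia (not p -> s) or Dia s is true, so not (Dia (not p -> s) or Dia s) is false.
    At d: Dia (not p -> s) is true, Dia s is true, so Dia (not p -> s) or Dia s is true.
      At d: Dia (not p -> s) requires not p -> s at some successor in {b, c, d, e}.
        not p -> s holds at b, so Dia (not p -> s) is true at d.
      At d: Dia s requires s at some successor in {b, c, d, e}.
        s holds at c, so Dia s is true at d.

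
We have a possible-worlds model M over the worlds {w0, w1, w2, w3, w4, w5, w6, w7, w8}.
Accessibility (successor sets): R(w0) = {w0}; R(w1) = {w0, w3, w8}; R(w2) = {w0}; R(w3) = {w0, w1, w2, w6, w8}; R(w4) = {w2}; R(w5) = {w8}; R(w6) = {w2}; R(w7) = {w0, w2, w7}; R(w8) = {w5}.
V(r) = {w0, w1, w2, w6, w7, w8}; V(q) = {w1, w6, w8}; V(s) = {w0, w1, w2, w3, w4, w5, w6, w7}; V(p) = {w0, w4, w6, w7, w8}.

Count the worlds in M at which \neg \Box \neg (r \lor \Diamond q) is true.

9

Let φ = \neg \Box \neg (r \lor \Diamond q). Evaluate φ at each world:
  w0 (successors {w0}): φ is true.
  w1 (successors {w0, w3, w8}): φ is true.
  w2 (successors {w0}): φ is true.
  w3 (successors {w0, w1, w2, w6, w8}): φ is true.
  w4 (successors {w2}): φ is true.
  w5 (successors {w8}): φ is true.
  w6 (successors {w2}): φ is true.
  w7 (successors {w0, w2, w7}): φ is true.
  w8 (successors {w5}): φ is true.
For instance, at w3:
  At w3: \Box \neg (r \lor \Diamond q) is false, so \neg \Box \neg (r \lor \Diamond q) is true.
    At w3: \Box \neg (r \lor \Diamond q) requires \neg (r \lor \Diamond q) at every successor {w0, w1, w2, w6, w8}.
      \neg (r \lor \Diamond q) fails at w0, so \Box \neg (r \lor \Diamond q) is false at w3.
Satisfying worlds: {w0, w1, w2, w3, w4, w5, w6, w7, w8}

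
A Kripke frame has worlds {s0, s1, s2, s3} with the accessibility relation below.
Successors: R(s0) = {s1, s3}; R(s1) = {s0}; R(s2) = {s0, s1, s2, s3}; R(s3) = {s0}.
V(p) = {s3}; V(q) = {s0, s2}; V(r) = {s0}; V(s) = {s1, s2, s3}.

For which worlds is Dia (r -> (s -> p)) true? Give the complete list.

s0, s1, s2, s3

Let φ = Dia (r -> (s -> p)). Evaluate φ at each world:
  s0 (successors {s1, s3}): φ is true.
  s1 (successors {s0}): φ is true.
  s2 (successors {s0, s1, s2, s3}): φ is true.
  s3 (successors {s0}): φ is true.
For instance, at s1:
  At s1: Dia (r -> (s -> p)) requires r -> (s -> p) at some successor in {s0}.
    r -> (s -> p) holds at s0, so Dia (r -> (s -> p)) is true at s1.
Satisfying worlds: {s0, s1, s2, s3}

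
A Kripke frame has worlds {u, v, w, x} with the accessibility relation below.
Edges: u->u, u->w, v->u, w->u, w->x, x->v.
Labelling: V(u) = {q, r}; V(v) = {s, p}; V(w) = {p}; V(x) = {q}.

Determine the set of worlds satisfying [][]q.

Recall that []ψ holds at a world iff ψ holds at every accessible world, and <>ψ holds iff ψ holds at some accessible world.
Let φ = [][]q. Evaluate φ at each world:
  u (successors {u, w}): φ is false.
  v (successors {u}): φ is false.
  w (successors {u, x}): φ is false.
  x (successors {v}): φ is true.
For instance, at u:
  At u: [][]q requires []q at every successor {u, w}.
    []q fails at u, so [][]q is false at u.
      At u: []q requires q at every successor {u, w}.
        q fails at w, so []q is false at u.
Satisfying worlds: {x}

x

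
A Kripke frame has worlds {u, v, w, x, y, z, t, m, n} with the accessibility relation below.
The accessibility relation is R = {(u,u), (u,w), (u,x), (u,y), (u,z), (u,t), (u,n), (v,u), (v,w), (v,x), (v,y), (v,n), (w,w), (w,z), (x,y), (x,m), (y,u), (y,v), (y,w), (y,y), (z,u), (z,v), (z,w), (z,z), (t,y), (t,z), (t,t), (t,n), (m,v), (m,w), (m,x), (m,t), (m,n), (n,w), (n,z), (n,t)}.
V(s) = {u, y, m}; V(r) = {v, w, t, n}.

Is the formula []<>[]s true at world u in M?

Recall that []ψ holds at a world iff ψ holds at every accessible world, and <>ψ holds iff ψ holds at some accessible world.
At u: []<>[]s requires <>[]s at every successor {u, w, x, y, z, t, n}.
  <>[]s fails at w, so []<>[]s is false at u.
    At w: <>[]s requires []s at some successor in {w, z}.
      At w: []s is false.
      At z: []s is false.
    So <>[]s is false at w.

No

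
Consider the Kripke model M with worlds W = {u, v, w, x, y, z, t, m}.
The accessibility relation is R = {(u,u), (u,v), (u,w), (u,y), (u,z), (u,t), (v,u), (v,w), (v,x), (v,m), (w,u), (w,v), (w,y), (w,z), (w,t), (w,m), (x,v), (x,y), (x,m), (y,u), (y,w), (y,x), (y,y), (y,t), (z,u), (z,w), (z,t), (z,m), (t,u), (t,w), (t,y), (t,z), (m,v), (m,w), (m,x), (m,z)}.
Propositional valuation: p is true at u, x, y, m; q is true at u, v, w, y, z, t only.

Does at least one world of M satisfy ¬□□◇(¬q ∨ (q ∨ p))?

Let φ = ¬□□◇(¬q ∨ (q ∨ p)). Evaluate φ at each world:
  u (successors {u, v, w, y, z, t}): φ is false.
  v (successors {u, w, x, m}): φ is false.
  w (successors {u, v, y, z, t, m}): φ is false.
  x (successors {v, y, m}): φ is false.
  y (successors {u, w, x, y, t}): φ is false.
  z (successors {u, w, t, m}): φ is false.
  t (successors {u, w, y, z}): φ is false.
  m (successors {v, w, x, z}): φ is false.
For instance, at x:
  At x: □□◇(¬q ∨ (q ∨ p)) is true, so ¬□□◇(¬q ∨ (q ∨ p)) is false.
    At x: □□◇(¬q ∨ (q ∨ p)) requires □◇(¬q ∨ (q ∨ p)) at every successor {v, y, m}.
      At v: □◇(¬q ∨ (q ∨ p)) is true.
      At y: □◇(¬q ∨ (q ∨ p)) is true.
      At m: □◇(¬q ∨ (q ∨ p)) is true.
    So □□◇(¬q ∨ (q ∨ p)) is true at x.

No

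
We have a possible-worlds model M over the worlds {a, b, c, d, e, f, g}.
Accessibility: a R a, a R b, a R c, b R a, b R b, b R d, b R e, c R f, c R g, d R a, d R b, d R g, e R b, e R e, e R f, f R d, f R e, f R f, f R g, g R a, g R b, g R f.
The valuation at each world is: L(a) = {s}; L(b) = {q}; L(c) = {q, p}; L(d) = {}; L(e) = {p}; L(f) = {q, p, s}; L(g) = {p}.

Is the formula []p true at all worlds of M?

No

Let φ = []p. Evaluate φ at each world:
  a (successors {a, b, c}): φ is false.
  b (successors {a, b, d, e}): φ is false.
  c (successors {f, g}): φ is true.
  d (successors {a, b, g}): φ is false.
  e (successors {b, e, f}): φ is false.
  f (successors {d, e, f, g}): φ is false.
  g (successors {a, b, f}): φ is false.
Detail at a (counterexample):
  At a: []p requires p at every successor {a, b, c}.
    p fails at a, so []p is false at a.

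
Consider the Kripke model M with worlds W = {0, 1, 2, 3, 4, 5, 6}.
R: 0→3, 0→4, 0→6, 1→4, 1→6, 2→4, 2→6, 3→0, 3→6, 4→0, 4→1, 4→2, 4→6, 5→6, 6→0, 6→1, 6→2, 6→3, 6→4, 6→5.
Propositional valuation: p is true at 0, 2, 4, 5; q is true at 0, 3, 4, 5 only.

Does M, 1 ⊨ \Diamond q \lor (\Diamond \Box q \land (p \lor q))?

Recall that \Box ψ holds at a world iff ψ holds at every accessible world, and \Diamond ψ holds iff ψ holds at some accessible world.
At 1: \Diamond q is true, \Diamond \Box q \land (p \lor q) is false, so \Diamond q \lor (\Diamond \Box q \land (p \lor q)) is true.
  At 1: \Diamond q requires q at some successor in {4, 6}.
    q holds at 4, so \Diamond q is true at 1.
  At 1: \Diamond \Box q is false, p \lor q is false, so \Diamond \Box q \land (p \lor q) is false.
    At 1: \Diamond \Box q requires \Box q at some successor in {4, 6}.
      At 4: \Box q is false.
      At 6: \Box q is false.
    So \Diamond \Box q is false at 1.

Yes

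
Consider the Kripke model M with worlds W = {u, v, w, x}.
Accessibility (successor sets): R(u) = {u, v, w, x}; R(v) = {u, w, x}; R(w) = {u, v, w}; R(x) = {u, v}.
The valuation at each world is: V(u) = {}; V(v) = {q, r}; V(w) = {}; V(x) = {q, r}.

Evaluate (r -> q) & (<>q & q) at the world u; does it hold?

At u: r -> q is true, <>q & q is false, so (r -> q) & (<>q & q) is false.
  At u: <>q is true, q is false, so <>q & q is false.
    At u: <>q requires q at some successor in {u, v, w, x}.
      q holds at v, so <>q is true at u.

No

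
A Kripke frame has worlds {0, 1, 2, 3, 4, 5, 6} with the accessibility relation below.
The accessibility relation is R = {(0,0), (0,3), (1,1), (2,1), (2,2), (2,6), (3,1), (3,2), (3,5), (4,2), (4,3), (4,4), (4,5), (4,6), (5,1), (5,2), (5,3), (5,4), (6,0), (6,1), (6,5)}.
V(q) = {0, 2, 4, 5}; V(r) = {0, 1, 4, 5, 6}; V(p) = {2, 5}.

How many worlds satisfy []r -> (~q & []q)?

Recall that []ψ holds at a world iff ψ holds at every accessible world, and <>ψ holds iff ψ holds at some accessible world.
Let φ = []r -> (~q & []q). Evaluate φ at each world:
  0 (successors {0, 3}): φ is true.
  1 (successors {1}): φ is false.
  2 (successors {1, 2, 6}): φ is true.
  3 (successors {1, 2, 5}): φ is true.
  4 (successors {2, 3, 4, 5, 6}): φ is true.
  5 (successors {1, 2, 3, 4}): φ is true.
  6 (successors {0, 1, 5}): φ is false.
For instance, at 2:
  At 2: []r is false, ~q & []q is false, so []r -> (~q & []q) is true.
    At 2: []r requires r at every successor {1, 2, 6}.
      r fails at 2, so []r is false at 2.
    At 2: ~q is false, []q is false, so ~q & []q is false.
      At 2: []q requires q at every successor {1, 2, 6}.
        q fails at 1, so []q is false at 2.
Satisfying worlds: {0, 2, 3, 4, 5}

5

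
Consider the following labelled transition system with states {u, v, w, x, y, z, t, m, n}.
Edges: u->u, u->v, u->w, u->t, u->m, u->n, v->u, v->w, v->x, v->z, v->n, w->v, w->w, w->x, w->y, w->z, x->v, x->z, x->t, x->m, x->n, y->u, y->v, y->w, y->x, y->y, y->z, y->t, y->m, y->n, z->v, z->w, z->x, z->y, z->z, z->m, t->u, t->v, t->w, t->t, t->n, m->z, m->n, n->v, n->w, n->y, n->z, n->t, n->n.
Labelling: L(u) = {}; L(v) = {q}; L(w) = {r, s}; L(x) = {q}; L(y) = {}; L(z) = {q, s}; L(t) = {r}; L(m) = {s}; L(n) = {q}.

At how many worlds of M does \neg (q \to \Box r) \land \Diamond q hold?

4

Let φ = \neg (q \to \Box r) \land \Diamond q. Evaluate φ at each world:
  u (successors {u, v, w, t, m, n}): φ is false.
  v (successors {u, w, x, z, n}): φ is true.
  w (successors {v, w, x, y, z}): φ is false.
  x (successors {v, z, t, m, n}): φ is true.
  y (successors {u, v, w, x, y, z, t, m, n}): φ is false.
  z (successors {v, w, x, y, z, m}): φ is true.
  t (successors {u, v, w, t, n}): φ is false.
  m (successors {z, n}): φ is false.
  n (successors {v, w, y, z, t, n}): φ is true.
For instance, at z:
  At z: \neg (q \to \Box r) is true, \Diamond q is true, so \neg (q \to \Box r) \land \Diamond q is true.
    At z: q \to \Box r is false, so \neg (q \to \Box r) is true.
      At z: q is true, \Box r is false, so q \to \Box r is false.
    At z: \Diamond q requires q at some successor in {v, w, x, y, z, m}.
      q holds at v, so \Diamond q is true at z.
Satisfying worlds: {v, x, z, n}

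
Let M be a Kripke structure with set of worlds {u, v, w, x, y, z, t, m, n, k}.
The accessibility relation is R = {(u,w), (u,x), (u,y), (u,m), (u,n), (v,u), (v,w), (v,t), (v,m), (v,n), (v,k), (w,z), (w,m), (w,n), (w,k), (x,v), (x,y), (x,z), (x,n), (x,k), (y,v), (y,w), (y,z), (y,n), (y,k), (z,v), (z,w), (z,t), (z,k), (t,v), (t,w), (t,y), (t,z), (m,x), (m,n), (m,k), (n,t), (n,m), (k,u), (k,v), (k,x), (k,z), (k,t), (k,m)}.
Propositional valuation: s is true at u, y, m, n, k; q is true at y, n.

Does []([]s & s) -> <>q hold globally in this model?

Let φ = []([]s & s) -> <>q. Evaluate φ at each world:
  u (successors {w, x, y, m, n}): φ is true.
  v (successors {u, w, t, m, n, k}): φ is true.
  w (successors {z, m, n, k}): φ is true.
  x (successors {v, y, z, n, k}): φ is true.
  y (successors {v, w, z, n, k}): φ is true.
  z (successors {v, w, t, k}): φ is true.
  t (successors {v, w, y, z}): φ is true.
  m (successors {x, n, k}): φ is true.
  n (successors {t, m}): φ is true.
  k (successors {u, v, x, z, t, m}): φ is true.
For instance, at v:
  At v: []([]s & s) is false, <>q is true, so []([]s & s) -> <>q is true.
    At v: []([]s & s) requires []s & s at every successor {u, w, t, m, n, k}.
      []s & s fails at u, so []([]s & s) is false at v.
    At v: <>q requires q at some successor in {u, w, t, m, n, k}.
      q holds at n, so <>q is true at v.

Yes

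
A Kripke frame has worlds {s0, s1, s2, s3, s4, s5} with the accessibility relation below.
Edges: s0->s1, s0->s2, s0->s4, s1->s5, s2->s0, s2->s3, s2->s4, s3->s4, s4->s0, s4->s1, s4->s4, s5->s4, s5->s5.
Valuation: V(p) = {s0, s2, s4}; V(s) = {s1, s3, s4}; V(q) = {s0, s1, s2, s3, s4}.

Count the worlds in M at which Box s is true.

1

Let φ = Box s. Evaluate φ at each world:
  s0 (successors {s1, s2, s4}): φ is false.
  s1 (successors {s5}): φ is false.
  s2 (successors {s0, s3, s4}): φ is false.
  s3 (successors {s4}): φ is true.
  s4 (successors {s0, s1, s4}): φ is false.
  s5 (successors {s4, s5}): φ is false.
For instance, at s2:
  At s2: Box s requires s at every successor {s0, s3, s4}.
    s fails at s0, so Box s is false at s2.
Satisfying worlds: {s3}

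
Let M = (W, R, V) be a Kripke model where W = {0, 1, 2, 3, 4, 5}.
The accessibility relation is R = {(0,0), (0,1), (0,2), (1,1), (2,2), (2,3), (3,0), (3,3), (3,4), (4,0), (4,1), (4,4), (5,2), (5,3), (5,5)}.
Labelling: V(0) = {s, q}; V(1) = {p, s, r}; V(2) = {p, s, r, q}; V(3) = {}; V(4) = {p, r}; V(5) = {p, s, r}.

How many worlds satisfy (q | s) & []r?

1

Let φ = (q | s) & []r. Evaluate φ at each world:
  0 (successors {0, 1, 2}): φ is false.
  1 (successors {1}): φ is true.
  2 (successors {2, 3}): φ is false.
  3 (successors {0, 3, 4}): φ is false.
  4 (successors {0, 1, 4}): φ is false.
  5 (successors {2, 3, 5}): φ is false.
For instance, at 4:
  At 4: q | s is false, []r is false, so (q | s) & []r is false.
    At 4: []r requires r at every successor {0, 1, 4}.
      r fails at 0, so []r is false at 4.
Satisfying worlds: {1}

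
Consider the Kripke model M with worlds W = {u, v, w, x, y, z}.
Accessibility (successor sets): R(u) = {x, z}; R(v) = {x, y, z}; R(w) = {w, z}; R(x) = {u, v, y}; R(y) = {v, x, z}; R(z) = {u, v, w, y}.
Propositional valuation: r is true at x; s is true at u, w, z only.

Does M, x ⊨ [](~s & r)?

No

At x: [](~s & r) requires ~s & r at every successor {u, v, y}.
  ~s & r fails at u, so [](~s & r) is false at x.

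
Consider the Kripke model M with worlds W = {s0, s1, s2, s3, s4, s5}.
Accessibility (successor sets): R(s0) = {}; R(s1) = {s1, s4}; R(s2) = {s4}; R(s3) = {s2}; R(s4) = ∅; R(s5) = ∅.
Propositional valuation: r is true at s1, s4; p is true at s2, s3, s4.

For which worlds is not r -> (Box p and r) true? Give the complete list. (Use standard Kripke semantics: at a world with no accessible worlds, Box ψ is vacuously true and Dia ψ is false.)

Let φ = not r -> (Box p and r). Evaluate φ at each world:
  s0 (successors ∅): φ is false.
  s1 (successors {s1, s4}): φ is true.
  s2 (successors {s4}): φ is false.
  s3 (successors {s2}): φ is false.
  s4 (successors ∅): φ is true.
  s5 (successors ∅): φ is false.
For instance, at s1:
  At s1: not r is false, Box p and r is false, so not r -> (Box p and r) is true.
    At s1: Box p is false, r is true, so Box p and r is false.
      At s1: Box p requires p at every successor {s1, s4}.
        p fails at s1, so Box p is false at s1.
Satisfying worlds: {s1, s4}

s1, s4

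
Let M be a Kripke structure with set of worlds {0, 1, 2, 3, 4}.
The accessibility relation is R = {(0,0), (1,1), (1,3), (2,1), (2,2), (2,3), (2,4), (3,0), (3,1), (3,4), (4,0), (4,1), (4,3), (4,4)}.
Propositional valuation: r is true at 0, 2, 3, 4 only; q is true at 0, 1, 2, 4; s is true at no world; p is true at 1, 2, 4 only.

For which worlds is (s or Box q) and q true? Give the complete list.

0

Recall that Box ψ holds at a world iff ψ holds at every accessible world, and Dia ψ holds iff ψ holds at some accessible world.
Let φ = (s or Box q) and q. Evaluate φ at each world:
  0 (successors {0}): φ is true.
  1 (successors {1, 3}): φ is false.
  2 (successors {1, 2, 3, 4}): φ is false.
  3 (successors {0, 1, 4}): φ is false.
  4 (successors {0, 1, 3, 4}): φ is false.
For instance, at 1:
  At 1: s or Box q is false, q is true, so (s or Box q) and q is false.
    At 1: s is false, Box q is false, so s or Box q is false.
      At 1: Box q requires q at every successor {1, 3}.
        q fails at 3, so Box q is false at 1.
Satisfying worlds: {0}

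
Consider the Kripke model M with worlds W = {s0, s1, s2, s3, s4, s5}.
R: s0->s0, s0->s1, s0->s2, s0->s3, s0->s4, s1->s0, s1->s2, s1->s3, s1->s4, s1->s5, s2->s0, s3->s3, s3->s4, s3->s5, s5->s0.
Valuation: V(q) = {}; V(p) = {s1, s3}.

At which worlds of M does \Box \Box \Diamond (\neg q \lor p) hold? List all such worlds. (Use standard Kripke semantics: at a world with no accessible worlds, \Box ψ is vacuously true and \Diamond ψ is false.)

s4

Let φ = \Box \Box \Diamond (\neg q \lor p). Evaluate φ at each world:
  s0 (successors {s0, s1, s2, s3, s4}): φ is false.
  s1 (successors {s0, s2, s3, s4, s5}): φ is false.
  s2 (successors {s0}): φ is false.
  s3 (successors {s3, s4, s5}): φ is false.
  s4 (successors ∅): φ is true.
  s5 (successors {s0}): φ is false.
For instance, at s1:
  At s1: \Box \Box \Diamond (\neg q \lor p) requires \Box \Diamond (\neg q \lor p) at every successor {s0, s2, s3, s4, s5}.
    \Box \Diamond (\neg q \lor p) fails at s0, so \Box \Box \Diamond (\neg q \lor p) is false at s1.
      At s0: \Box \Diamond (\neg q \lor p) requires \Diamond (\neg q \lor p) at every successor {s0, s1, s2, s3, s4}.
        \Diamond (\neg q \lor p) fails at s4, so \Box \Diamond (\neg q \lor p) is false at s0.
Satisfying worlds: {s4}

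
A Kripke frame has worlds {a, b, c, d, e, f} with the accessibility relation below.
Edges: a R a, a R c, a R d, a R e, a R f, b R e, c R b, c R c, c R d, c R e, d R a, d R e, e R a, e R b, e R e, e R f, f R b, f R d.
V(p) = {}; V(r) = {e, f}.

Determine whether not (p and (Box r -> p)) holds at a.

Yes

Recall that Box ψ holds at a world iff ψ holds at every accessible world, and Dia ψ holds iff ψ holds at some accessible world.
At a: p and (Box r -> p) is false, so not (p and (Box r -> p)) is true.
  At a: p is false, Box r -> p is true, so p and (Box r -> p) is false.
    At a: Box r is false, p is false, so Box r -> p is true.
      At a: Box r requires r at every successor {a, c, d, e, f}.
        r fails at a, so Box r is false at a.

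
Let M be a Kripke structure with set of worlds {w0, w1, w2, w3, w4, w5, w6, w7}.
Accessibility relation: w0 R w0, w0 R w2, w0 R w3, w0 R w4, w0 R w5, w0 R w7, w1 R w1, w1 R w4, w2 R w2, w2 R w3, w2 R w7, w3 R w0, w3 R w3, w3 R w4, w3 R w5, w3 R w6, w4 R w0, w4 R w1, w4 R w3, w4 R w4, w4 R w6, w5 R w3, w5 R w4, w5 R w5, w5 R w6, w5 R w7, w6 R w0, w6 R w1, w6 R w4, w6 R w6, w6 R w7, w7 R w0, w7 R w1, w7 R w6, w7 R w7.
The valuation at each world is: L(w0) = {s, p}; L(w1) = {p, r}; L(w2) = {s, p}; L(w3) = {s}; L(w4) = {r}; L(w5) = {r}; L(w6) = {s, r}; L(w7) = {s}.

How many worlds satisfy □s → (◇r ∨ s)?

8

Recall that □ψ holds at a world iff ψ holds at every accessible world, and ◇ψ holds iff ψ holds at some accessible world.
Let φ = □s → (◇r ∨ s). Evaluate φ at each world:
  w0 (successors {w0, w2, w3, w4, w5, w7}): φ is true.
  w1 (successors {w1, w4}): φ is true.
  w2 (successors {w2, w3, w7}): φ is true.
  w3 (successors {w0, w3, w4, w5, w6}): φ is true.
  w4 (successors {w0, w1, w3, w4, w6}): φ is true.
  w5 (successors {w3, w4, w5, w6, w7}): φ is true.
  w6 (successors {w0, w1, w4, w6, w7}): φ is true.
  w7 (successors {w0, w1, w6, w7}): φ is true.
For instance, at w1:
  At w1: □s is false, ◇r ∨ s is true, so □s → (◇r ∨ s) is true.
    At w1: □s requires s at every successor {w1, w4}.
      s fails at w1, so □s is false at w1.
    At w1: ◇r is true, s is false, so ◇r ∨ s is true.
      At w1: ◇r requires r at some successor in {w1, w4}.
        r holds at w1, so ◇r is true at w1.
Satisfying worlds: {w0, w1, w2, w3, w4, w5, w6, w7}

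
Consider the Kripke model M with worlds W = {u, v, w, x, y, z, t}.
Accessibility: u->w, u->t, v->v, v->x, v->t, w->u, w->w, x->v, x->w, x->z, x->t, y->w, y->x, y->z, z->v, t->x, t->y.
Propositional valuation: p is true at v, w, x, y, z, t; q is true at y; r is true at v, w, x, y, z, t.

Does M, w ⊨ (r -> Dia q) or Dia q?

No

Recall that Dia ψ holds at a world iff ψ holds at some accessible world.
At w: r -> Dia q is false, Dia q is false, so (r -> Dia q) or Dia q is false.
  At w: r is true, Dia q is false, so r -> Dia q is false.
    At w: Dia q requires q at some successor in {u, w}.
      At u: q is false.
      At w: q is false.
    So Dia q is false at w.
  At w: Dia q requires q at some successor in {u, w}.
    At u: q is false.
    At w: q is false.
  So Dia q is false at w.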